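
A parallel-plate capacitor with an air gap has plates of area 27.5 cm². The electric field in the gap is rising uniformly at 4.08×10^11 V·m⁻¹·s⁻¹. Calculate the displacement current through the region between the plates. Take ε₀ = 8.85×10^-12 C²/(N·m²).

With a uniform field, Φ_E = EA, so I_d = ε₀ A dE/dt = 9.93×10^-3 A.

9.93×10^-3 A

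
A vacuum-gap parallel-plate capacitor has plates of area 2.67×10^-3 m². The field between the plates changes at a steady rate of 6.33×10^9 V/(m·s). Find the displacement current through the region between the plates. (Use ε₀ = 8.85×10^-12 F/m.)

With a uniform field, Φ_E = EA, so I_d = ε₀ A dE/dt = 1.50×10^-4 A.

1.50×10^-4 A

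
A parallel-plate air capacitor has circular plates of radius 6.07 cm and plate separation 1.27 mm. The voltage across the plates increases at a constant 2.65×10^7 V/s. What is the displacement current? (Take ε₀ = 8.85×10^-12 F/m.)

2.14×10^-3 A

C = ε₀A/d = (8.85×10^-12)(0.01158)/(1.27×10^-3) = 8.070×10^-11 F.
I_d = C dV/dt = (8.070×10^-11)(2.65×10^7) = 2.14×10^-3 A.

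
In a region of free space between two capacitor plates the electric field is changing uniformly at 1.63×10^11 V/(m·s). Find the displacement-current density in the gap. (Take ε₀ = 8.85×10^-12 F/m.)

J_d = ε₀ ∂E/∂t, so J_d = 1.44 A/m².

1.44 A/m²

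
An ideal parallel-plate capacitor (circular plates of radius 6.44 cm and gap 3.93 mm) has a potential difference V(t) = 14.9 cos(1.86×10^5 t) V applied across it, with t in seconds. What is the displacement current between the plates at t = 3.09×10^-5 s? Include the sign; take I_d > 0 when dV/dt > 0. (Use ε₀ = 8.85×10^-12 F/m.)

dV/dt = (14.9)(1.86×10^5)·−sin(5.7474) = 1.415×10^6 V/s.
I_d = C dV/dt with C = ε₀A/d = (8.85×10^-12)(0.01303)/(3.93×10^-3) = 2.934×10^-11 F, so I_d = (2.934×10^-11)(1.415×10^6) = 4.15×10^-5 A.

4.15×10^-5 A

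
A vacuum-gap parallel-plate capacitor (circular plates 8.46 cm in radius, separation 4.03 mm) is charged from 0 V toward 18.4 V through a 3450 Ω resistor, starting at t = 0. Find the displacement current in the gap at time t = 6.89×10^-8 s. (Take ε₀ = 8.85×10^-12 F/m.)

C = ε₀A/d = (8.85×10^-12)(0.02248)/(4.03×10^-3) = 4.937×10^-11 F and τ = RC = 1.703×10^-7 s. I_d in the gap equals the RC charging current.
I_d(t) = (V₀/R) e^(−t/τ) = 5.333×10^-3 · e^(−0.4046) = 3.56×10^-3 A.

3.56×10^-3 A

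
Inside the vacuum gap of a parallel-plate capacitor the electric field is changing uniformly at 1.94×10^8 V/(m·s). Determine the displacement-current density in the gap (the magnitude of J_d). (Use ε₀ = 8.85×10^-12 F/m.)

The displacement-current density is ε₀ ∂E/∂t = (8.85×10^-12)(1.94×10^8) = 1.72×10^-3 A/m².

1.72×10^-3 A/m²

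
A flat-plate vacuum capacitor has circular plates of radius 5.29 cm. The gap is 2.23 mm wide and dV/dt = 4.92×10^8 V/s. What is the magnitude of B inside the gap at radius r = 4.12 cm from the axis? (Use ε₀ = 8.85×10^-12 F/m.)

5.05×10^-8 T

With E = V/d, dE/dt = 2.206×10^11 V/(m·s) and πR² = 8.791×10^-3 m², giving I_d = ε₀ πR² dE/dt = 0.01716 A.
∮B·dl = μ₀ I_d,enc with I_d,enc = I_d r²/R² = 0.01041 A; so B = μ₀ I_d,enc/(2πr) = 5.05×10^-8 T.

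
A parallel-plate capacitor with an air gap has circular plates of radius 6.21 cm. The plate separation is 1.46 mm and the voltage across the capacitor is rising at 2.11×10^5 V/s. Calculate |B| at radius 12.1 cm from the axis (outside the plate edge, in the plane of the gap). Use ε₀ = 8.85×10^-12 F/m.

With E = V/d, dE/dt = 1.445×10^8 V/(m·s) and πR² = 0.01212 m², giving I_d = ε₀ πR² dE/dt = 1.550×10^-5 A.
Outside the plates the loop encloses all of I_d, so B·2πr = μ₀ I_d and B = 2.56×10^-11 T.

2.56×10^-11 T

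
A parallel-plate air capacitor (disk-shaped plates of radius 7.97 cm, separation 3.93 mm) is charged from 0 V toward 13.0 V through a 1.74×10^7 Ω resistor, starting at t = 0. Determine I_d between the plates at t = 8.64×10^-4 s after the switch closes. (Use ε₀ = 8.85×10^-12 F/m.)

C = ε₀A/d = (8.85×10^-12)(0.01996)/(3.93×10^-3) = 4.495×10^-11 F, so τ = RC = 7.821×10^-4 s.
The conduction current is I(t) = (V₀/R) e^(−t/τ), and the displacement current between the plates equals it.
t/τ = 1.105; I_d = (13.0/1.74×10^7) · e^(−1.105) = (7.471×10^-7)(0.3312) = 2.47×10^-7 A.

2.47×10^-7 A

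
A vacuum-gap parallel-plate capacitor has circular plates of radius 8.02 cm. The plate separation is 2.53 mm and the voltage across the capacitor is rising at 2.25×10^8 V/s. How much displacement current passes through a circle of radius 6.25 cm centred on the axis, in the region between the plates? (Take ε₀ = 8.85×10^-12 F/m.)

9.66×10^-3 A

dE/dt = (dV/dt)/d = 8.893×10^10 V/(m·s); I_d = ε₀(πR²)(dE/dt) = (8.85×10^-12)(0.02021)(8.893×10^10) = 0.01591 A.
Since J_d is uniform, the enclosed fraction is (r/R)² = 0.6073, giving I_d,enc = 9.66×10^-3 A.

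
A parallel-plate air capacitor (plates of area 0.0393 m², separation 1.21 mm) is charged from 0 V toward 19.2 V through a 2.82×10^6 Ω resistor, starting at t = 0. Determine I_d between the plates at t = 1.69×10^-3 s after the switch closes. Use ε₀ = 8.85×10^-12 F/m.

C = ε₀A/d = (8.85×10^-12)(0.0393)/(1.21×10^-3) = 2.874×10^-10 F, so τ = RC = 8.105×10^-4 s.
The conduction current is I(t) = (V₀/R) e^(−t/τ), and the displacement current between the plates equals it.
t/τ = 2.085; I_d = (19.2/2.82×10^6) · e^(−2.085) = (6.809×10^-6)(0.1243) = 8.46×10^-7 A.

8.46×10^-7 A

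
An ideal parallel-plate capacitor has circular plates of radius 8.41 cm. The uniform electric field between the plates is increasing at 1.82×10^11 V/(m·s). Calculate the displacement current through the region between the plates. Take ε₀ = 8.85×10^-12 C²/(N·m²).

I_d = ε₀ A (dE/dt) = (8.85×10^-12)(0.02222 m²)(1.82×10^11) = 0.0358 A.

0.0358 A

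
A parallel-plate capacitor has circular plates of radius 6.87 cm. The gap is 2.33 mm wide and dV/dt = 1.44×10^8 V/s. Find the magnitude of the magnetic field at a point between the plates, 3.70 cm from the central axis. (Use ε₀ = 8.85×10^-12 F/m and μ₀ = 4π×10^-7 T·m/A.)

dE/dt = (dV/dt)/d = 6.180×10^10 V/(m·s); I_d = ε₀(πR²)(dE/dt) = (8.85×10^-12)(0.01483)(6.180×10^10) = 8.111×10^-3 A.
For r < R the Ampère–Maxwell law gives B(2πr) = μ₀ I_d (r²/R²), so B = μ₀ I_d r/(2πR²) = (4π×10^-7)(8.111×10^-3)(0.0370)/(2π·0.0687²) = 1.27×10^-8 T.

1.27×10^-8 T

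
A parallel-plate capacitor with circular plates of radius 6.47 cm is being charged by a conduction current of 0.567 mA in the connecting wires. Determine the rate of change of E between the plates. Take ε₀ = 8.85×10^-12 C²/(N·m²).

4.87×10^9 V/(m·s)

Charge continuity gives I_d = I = 5.67×10^-4 A between the plates.
Since I_d = ε₀ A dE/dt, dE/dt = I_d/(ε₀A) = (5.67×10^-4)/((8.85×10^-12)(0.01315)) = 4.87×10^9 V/(m·s).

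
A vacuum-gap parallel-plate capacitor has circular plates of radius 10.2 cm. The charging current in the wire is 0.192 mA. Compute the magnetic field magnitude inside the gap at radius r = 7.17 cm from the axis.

Between the plates the displacement current equals the wire current: I_d = 0.192 mA = 1.92×10^-4 A.
∮B·dl = μ₀ I_d,enc with I_d,enc = I_d r²/R² = 9.487×10^-5 A; so B = μ₀ I_d,enc/(2πr) = 2.65×10^-10 T.

2.65×10^-10 T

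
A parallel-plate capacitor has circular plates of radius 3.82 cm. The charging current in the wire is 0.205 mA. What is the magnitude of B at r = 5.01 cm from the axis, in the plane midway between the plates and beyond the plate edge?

By continuity the displacement current in the gap matches the conduction current: I_d = 2.05×10^-4 A.
For r ≥ R the full I_d is enclosed: B = μ₀ I_d/(2πr) = (4π×10^-7)(2.05×10^-4)/(2π·0.0501) = 8.18×10^-10 T.

8.18×10^-10 T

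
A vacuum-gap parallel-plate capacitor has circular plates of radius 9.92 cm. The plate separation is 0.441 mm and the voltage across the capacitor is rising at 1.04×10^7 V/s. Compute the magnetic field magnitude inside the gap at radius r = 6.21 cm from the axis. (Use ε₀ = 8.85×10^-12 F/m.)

I_d = C dV/dt with C = ε₀πR²/d = 6.205×10^-10 F, so I_d = (6.205×10^-10)(1.04×10^7) = 6.453×10^-3 A.
∮B·dl = μ₀ I_d,enc with I_d,enc = I_d r²/R² = 2.529×10^-3 A; so B = μ₀ I_d,enc/(2πr) = 8.14×10^-9 T.

8.14×10^-9 T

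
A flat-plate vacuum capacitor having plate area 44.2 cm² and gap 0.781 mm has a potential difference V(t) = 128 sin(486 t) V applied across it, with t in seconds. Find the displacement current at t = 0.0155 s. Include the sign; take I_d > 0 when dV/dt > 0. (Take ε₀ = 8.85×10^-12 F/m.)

9.83×10^-7 A

dV/dt = (128)(486)·cos(7.533) = 1.963×10^4 V/s.
I_d = C dV/dt with C = ε₀A/d = (8.85×10^-12)(4.42×10^-3)/(7.81×10^-4) = 5.009×10^-11 F, so I_d = (5.009×10^-11)(1.963×10^4) = 9.83×10^-7 A.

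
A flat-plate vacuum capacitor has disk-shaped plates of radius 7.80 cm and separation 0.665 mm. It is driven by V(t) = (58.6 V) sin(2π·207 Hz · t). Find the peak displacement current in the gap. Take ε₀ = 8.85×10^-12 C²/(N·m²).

1.94×10^-5 A

C = ε₀A/d = (8.85×10^-12)(0.01911)/(6.65×10^-4) = 2.543×10^-10 F; ω = 2πf = 1301 rad/s.
I_d = C dV/dt, so |I_d|_max = C V₀ ω = (2.543×10^-10)(58.6)(1301) = 1.94×10^-5 A.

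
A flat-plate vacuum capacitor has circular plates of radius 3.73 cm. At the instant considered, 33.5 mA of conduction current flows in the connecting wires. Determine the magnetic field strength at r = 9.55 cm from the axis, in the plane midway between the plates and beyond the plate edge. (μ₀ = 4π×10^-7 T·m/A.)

No conduction current crosses the gap, so I_d there equals the 0.0335 A in the leads.
Outside the plates the loop encloses all of I_d, so B·2πr = μ₀ I_d and B = 7.02×10^-8 T.

7.02×10^-8 T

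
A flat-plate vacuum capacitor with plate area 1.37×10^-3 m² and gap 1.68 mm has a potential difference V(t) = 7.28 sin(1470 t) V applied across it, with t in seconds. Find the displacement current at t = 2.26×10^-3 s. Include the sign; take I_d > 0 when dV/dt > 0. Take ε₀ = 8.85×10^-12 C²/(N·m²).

dE/dt = (V₀ω/d)·cos(ωt) with ωt = 3.3222 rad: (7.28)(1470)(-0.9837)/(1.68×10^-3) = -6.266×10^6 V/(m·s).
I_d = ε₀ A dE/dt = (8.85×10^-12)(1.37×10^-3)(-6.266×10^6) = -7.60×10^-8 A.

-7.60×10^-8 A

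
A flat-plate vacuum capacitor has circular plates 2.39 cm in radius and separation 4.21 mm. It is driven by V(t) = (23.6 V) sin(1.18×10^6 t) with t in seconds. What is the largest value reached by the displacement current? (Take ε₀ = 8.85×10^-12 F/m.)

1.05×10^-4 A

C = ε₀A/d = (8.85×10^-12)(1.795×10^-3)/(4.21×10^-3) = 3.773×10^-12 F; ω = 1.18×10^6 rad/s.
I_d = C dV/dt, so |I_d|_max = C V₀ ω = (3.773×10^-12)(23.6)(1.18×10^6) = 1.05×10^-4 A.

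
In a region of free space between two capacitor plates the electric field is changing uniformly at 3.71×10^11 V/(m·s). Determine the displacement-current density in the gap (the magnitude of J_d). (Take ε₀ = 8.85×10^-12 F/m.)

J_d = ε₀ ∂E/∂t, so J_d = 3.28 A/m².

3.28 A/m²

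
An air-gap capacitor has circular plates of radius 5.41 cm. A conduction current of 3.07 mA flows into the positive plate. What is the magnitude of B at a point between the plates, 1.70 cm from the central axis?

3.57×10^-9 T

Between the plates the displacement current equals the wire current: I_d = 3.07 mA = 3.07×10^-3 A.
∮B·dl = μ₀ I_d,enc with I_d,enc = I_d r²/R² = 3.031×10^-4 A; so B = μ₀ I_d,enc/(2πr) = 3.57×10^-9 T.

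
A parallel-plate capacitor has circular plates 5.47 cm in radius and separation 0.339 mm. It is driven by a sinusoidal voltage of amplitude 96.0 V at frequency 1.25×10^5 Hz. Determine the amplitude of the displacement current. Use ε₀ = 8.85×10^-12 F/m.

0.0185 A

(dE/dt)_max = V₀ω/d = 2.224×10^11 V/(m·s); ω = 2πf = 7.854×10^5 rad/s.
I_d,max = ε₀ A (dE/dt)_max = (8.85×10^-12)(9.400×10^-3)(2.224×10^11) = 0.0185 A.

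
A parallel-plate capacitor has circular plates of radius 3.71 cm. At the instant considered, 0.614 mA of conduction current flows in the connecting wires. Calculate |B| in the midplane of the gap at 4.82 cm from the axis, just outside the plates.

2.55×10^-9 T

Between the plates the displacement current equals the wire current: I_d = 0.614 mA = 6.14×10^-4 A.
Outside the plates the loop encloses all of I_d, so B·2πr = μ₀ I_d and B = 2.55×10^-9 T.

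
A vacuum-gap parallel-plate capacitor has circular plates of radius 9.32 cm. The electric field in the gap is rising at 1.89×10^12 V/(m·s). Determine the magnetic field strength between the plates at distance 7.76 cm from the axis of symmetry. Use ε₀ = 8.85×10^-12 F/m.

I_d = ε₀ dΦ_E/dt = ε₀ πR² (dE/dt) = (8.85×10^-12)(0.02729)(1.89×10^12) = 0.4565 A through the full plate area.
An Ampèrian loop of radius r encloses a fraction (r/R)² of I_d. Then B·2πr = μ₀ I_d (r/R)², giving B = μ₀ I_d r/(2πR²) = 8.16×10^-7 T.

8.16×10^-7 T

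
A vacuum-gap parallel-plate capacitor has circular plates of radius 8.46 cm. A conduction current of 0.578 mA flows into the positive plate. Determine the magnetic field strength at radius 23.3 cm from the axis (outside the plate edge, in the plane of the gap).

4.96×10^-10 T

No conduction current crosses the gap, so I_d there equals the 5.78×10^-4 A in the leads.
For r ≥ R the full I_d is enclosed: B = μ₀ I_d/(2πr) = (4π×10^-7)(5.78×10^-4)/(2π·0.233) = 4.96×10^-10 T.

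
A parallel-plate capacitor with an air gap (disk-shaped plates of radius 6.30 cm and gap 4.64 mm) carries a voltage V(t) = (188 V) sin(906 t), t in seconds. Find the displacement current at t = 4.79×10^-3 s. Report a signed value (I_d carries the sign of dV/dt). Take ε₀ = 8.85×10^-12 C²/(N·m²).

-1.47×10^-6 A

dV/dt = (188)(906)·cos(4.33974) = -6.201×10^4 V/s.
I_d = C dV/dt with C = ε₀A/d = (8.85×10^-12)(0.01247)/(4.64×10^-3) = 2.378×10^-11 F, so I_d = (2.378×10^-11)(-6.201×10^4) = -1.47×10^-6 A.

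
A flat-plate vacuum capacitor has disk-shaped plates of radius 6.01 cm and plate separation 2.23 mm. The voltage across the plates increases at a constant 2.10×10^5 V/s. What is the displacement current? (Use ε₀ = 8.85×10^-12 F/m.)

E = V/d so dE/dt = (dV/dt)/d = 9.417×10^7 V/(m·s), and I_d = ε₀ A dE/dt = (8.85×10^-12)(0.01135)(9.417×10^7) = 9.46×10^-6 A.

9.46×10^-6 A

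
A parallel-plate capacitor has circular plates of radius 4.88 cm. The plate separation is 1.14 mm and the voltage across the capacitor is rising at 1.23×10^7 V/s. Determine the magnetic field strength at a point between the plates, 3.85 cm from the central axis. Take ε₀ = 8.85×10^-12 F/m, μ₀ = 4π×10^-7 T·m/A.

With E = V/d, dE/dt = 1.079×10^10 V/(m·s) and πR² = 7.482×10^-3 m², giving I_d = ε₀ πR² dE/dt = 7.145×10^-4 A.
For r < R the Ampère–Maxwell law gives B(2πr) = μ₀ I_d (r²/R²), so B = μ₀ I_d r/(2πR²) = (4π×10^-7)(7.145×10^-4)(0.0385)/(2π·0.0488²) = 2.31×10^-9 T.

2.31×10^-9 T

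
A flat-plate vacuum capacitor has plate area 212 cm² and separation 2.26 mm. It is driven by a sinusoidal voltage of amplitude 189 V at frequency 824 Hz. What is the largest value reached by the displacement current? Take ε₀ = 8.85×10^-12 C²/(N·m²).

(dE/dt)_max = V₀ω/d = 4.329×10^8 V/(m·s); ω = 2πf = 5177 rad/s.
I_d,max = ε₀ A (dE/dt)_max = (8.85×10^-12)(0.0212)(4.329×10^8) = 8.12×10^-5 A.

8.12×10^-5 A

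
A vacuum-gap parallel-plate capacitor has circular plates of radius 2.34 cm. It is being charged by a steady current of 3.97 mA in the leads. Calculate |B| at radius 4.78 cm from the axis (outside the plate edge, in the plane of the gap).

No conduction current crosses the gap, so I_d there equals the 3.97×10^-3 A in the leads.
With r > R the enclosed displacement current is the full I_d; B = μ₀ I_d / (2πr) = 1.66×10^-8 T.

1.66×10^-8 T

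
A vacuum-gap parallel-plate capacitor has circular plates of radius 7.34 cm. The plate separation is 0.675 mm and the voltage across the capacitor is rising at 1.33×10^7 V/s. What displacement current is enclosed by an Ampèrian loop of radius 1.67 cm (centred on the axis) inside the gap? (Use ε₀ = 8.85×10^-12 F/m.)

1.53×10^-4 A

With E = V/d, dE/dt = 1.970×10^10 V/(m·s) and πR² = 0.01693 m², giving I_d = ε₀ πR² dE/dt = 2.952×10^-3 A.
Through an area πr² the displacement current is I_d·(πr²/πR²) = I_d (r/R)² = 1.53×10^-4 A.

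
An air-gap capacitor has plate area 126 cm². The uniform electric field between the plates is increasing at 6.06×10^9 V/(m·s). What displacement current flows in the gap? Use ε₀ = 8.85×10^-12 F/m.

6.76×10^-4 A

With a uniform field, Φ_E = EA, so I_d = ε₀ A dE/dt = 6.76×10^-4 A.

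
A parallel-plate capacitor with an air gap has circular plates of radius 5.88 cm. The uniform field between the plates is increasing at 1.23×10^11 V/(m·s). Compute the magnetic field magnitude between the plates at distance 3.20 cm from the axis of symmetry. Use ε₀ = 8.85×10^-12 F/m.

Total displacement current: I_d = ε₀(πR²)(dE/dt) = (8.85×10^-12)(0.01086)(1.23×10^11) = 0.01182 A.
∮B·dl = μ₀ I_d,enc with I_d,enc = I_d r²/R² = 3.501×10^-3 A; so B = μ₀ I_d,enc/(2πr) = 2.19×10^-8 T.

2.19×10^-8 T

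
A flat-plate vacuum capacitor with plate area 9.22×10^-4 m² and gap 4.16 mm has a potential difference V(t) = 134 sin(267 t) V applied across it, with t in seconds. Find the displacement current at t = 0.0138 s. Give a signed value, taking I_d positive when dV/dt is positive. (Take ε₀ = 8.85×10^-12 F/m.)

C = ε₀A/d = (8.85×10^-12)(9.22×10^-4)/(4.16×10^-3) = 1.961×10^-12 F. dV/dt = V₀ω·cos(ωt); at ωt = 3.6846 rad this factor is -0.8562.
I_d = C dV/dt = (1.961×10^-12)(134)(267)(-0.8562) = -6.01×10^-8 A.

-6.01×10^-8 A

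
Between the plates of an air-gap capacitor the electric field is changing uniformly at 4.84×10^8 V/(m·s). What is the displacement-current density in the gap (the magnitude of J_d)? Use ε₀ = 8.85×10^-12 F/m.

J_d = ε₀ ∂E/∂t, so J_d = 4.28×10^-3 A/m².

4.28×10^-3 A/m²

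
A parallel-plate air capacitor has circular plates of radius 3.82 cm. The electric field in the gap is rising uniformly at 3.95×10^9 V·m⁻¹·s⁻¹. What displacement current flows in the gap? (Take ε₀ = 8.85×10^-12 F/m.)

1.60×10^-4 A

I_d = ε₀ A (dE/dt) = (8.85×10^-12)(4.584×10^-3 m²)(3.95×10^9) = 1.60×10^-4 A.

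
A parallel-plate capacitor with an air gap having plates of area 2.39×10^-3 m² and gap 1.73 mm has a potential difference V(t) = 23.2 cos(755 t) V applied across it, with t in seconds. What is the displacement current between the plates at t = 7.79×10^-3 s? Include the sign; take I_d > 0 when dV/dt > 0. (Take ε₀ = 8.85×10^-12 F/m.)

dE/dt = (V₀ω/d)·−sin(ωt) with ωt = 5.88145 rad: (23.2)(755)(0.3910)/(1.73×10^-3) = 3.959×10^6 V/(m·s).
I_d = ε₀ A dE/dt = (8.85×10^-12)(2.39×10^-3)(3.959×10^6) = 8.37×10^-8 A.

8.37×10^-8 A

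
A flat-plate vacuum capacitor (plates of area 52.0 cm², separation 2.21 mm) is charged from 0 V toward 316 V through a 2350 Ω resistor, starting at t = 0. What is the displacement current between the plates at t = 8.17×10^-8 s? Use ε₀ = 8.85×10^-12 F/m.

With C = ε₀A/d = (8.85×10^-12)(5.20×10^-3)/(2.21×10^-3) = 2.082×10^-11 F, the time constant is τ = RC = 4.893×10^-8 s, so t/τ = 1.670 and e^(−t/τ) = 0.1882.
I_d = I_cond = (V₀/R) e^(−t/τ) = (0.1345)(0.1882) = 0.0253 A.

0.0253 A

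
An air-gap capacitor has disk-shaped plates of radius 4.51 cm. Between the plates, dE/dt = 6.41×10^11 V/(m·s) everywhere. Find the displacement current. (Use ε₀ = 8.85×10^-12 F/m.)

0.0362 A

The displacement current is ε₀ times dΦ_E/dt = ε₀ A dE/dt = (8.85×10^-12)(6.390×10^-3)(6.41×10^11) = 0.0362 A.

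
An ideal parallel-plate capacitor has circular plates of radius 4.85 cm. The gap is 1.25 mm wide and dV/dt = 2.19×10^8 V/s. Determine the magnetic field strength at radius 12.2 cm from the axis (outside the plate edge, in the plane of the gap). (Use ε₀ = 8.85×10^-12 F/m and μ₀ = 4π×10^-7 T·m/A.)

dE/dt = (dV/dt)/d = 1.752×10^11 V/(m·s); I_d = ε₀(πR²)(dE/dt) = (8.85×10^-12)(7.390×10^-3)(1.752×10^11) = 0.01146 A.
For r ≥ R the full I_d is enclosed: B = μ₀ I_d/(2πr) = (4π×10^-7)(0.01146)/(2π·0.122) = 1.88×10^-8 T.

1.88×10^-8 T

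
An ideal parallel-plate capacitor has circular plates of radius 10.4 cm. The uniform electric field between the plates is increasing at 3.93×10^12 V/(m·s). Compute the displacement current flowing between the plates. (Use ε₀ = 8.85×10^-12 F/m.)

The displacement current is ε₀ times dΦ_E/dt = ε₀ A dE/dt = (8.85×10^-12)(0.03398)(3.93×10^12) = 1.18 A.

1.18 A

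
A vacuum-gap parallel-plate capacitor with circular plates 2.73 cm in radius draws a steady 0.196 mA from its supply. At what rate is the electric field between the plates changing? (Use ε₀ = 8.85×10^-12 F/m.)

9.46×10^9 V/(m·s)

The displacement current between the plates equals the conduction current, I_d = 0.196 mA.
Since I_d = ε₀ A dE/dt, dE/dt = I_d/(ε₀A) = (1.96×10^-4)/((8.85×10^-12)(2.341×10^-3)) = 9.46×10^9 V/(m·s).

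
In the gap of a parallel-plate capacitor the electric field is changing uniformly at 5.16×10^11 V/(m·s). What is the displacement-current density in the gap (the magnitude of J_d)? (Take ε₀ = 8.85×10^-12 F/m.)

4.57 A/m²

The displacement-current density is ε₀ ∂E/∂t = (8.85×10^-12)(5.16×10^11) = 4.57 A/m².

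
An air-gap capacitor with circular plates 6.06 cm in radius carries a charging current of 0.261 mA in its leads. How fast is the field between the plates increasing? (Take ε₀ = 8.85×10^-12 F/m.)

Charge continuity gives I_d = I = 2.61×10^-4 A between the plates.
Then dE/dt = I_d/(ε₀A) = 2.56×10^9 V/(m·s).

2.56×10^9 V/(m·s)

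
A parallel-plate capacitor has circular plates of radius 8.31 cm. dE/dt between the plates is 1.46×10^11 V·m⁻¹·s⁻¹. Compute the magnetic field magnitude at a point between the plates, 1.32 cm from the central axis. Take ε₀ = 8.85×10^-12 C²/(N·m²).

1.07×10^-8 T

I_d = ε₀ dΦ_E/dt = ε₀ πR² (dE/dt) = (8.85×10^-12)(0.02169)(1.46×10^11) = 0.02803 A through the full plate area.
An Ampèrian loop of radius r encloses a fraction (r/R)² of I_d. Then B·2πr = μ₀ I_d (r/R)², giving B = μ₀ I_d r/(2πR²) = 1.07×10^-8 T.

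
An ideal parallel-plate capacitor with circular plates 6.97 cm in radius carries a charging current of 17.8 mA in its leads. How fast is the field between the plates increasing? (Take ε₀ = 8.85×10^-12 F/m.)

1.32×10^11 V/(m·s)

By continuity, I_d in the gap equals the 17.8 mA flowing in the wire.
Then dE/dt = I_d/(ε₀A) = 1.32×10^11 V/(m·s).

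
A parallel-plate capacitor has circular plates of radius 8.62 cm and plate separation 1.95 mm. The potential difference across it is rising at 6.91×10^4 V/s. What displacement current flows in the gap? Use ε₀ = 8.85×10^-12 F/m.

E = V/d so dE/dt = (dV/dt)/d = 3.544×10^7 V/(m·s), and I_d = ε₀ A dE/dt = (8.85×10^-12)(0.02334)(3.544×10^7) = 7.32×10^-6 A.

7.32×10^-6 A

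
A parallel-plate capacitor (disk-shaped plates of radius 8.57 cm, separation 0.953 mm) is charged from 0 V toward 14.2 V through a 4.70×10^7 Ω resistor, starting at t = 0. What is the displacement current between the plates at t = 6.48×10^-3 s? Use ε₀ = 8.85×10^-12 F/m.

1.59×10^-7 A

C = ε₀A/d = (8.85×10^-12)(0.02307)/(9.53×10^-4) = 2.142×10^-10 F and τ = RC = 0.01007 s. I_d in the gap equals the RC charging current.
I_d(t) = (V₀/R) e^(−t/τ) = 3.021×10^-7 · e^(−0.6435) = 1.59×10^-7 A.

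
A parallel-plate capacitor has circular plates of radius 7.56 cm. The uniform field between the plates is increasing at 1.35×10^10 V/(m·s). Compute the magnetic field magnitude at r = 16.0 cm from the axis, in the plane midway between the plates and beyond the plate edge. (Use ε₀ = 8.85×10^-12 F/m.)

I_d = ε₀ dΦ_E/dt = ε₀ πR² (dE/dt) = (8.85×10^-12)(0.01796)(1.35×10^10) = 2.146×10^-3 A through the full plate area.
With r > R the enclosed displacement current is the full I_d; B = μ₀ I_d / (2πr) = 2.68×10^-9 T.

2.68×10^-9 T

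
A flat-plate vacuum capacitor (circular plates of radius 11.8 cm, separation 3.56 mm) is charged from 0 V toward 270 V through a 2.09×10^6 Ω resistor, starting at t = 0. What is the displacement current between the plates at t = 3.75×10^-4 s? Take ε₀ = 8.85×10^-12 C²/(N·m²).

With C = ε₀A/d = (8.85×10^-12)(0.04374)/(3.56×10^-3) = 1.087×10^-10 F, the time constant is τ = RC = 2.272×10^-4 s, so t/τ = 1.651 and e^(−t/τ) = 0.1919.
I_d = I_cond = (V₀/R) e^(−t/τ) = (1.292×10^-4)(0.1919) = 2.48×10^-5 A.

2.48×10^-5 A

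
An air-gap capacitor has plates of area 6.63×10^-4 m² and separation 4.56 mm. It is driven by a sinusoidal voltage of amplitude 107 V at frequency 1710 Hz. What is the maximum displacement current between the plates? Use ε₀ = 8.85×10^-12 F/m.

C = ε₀A/d = (8.85×10^-12)(6.63×10^-4)/(4.56×10^-3) = 1.287×10^-12 F; ω = 2πf = 1.074×10^4 rad/s.
I_d = C dV/dt, so |I_d|_max = C V₀ ω = (1.287×10^-12)(107)(1.074×10^4) = 1.48×10^-6 A.

1.48×10^-6 A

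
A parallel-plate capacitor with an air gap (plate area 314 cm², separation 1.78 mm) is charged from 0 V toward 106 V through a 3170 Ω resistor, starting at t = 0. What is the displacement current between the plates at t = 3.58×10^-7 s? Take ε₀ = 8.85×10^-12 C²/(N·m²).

With C = ε₀A/d = (8.85×10^-12)(0.0314)/(1.78×10^-3) = 1.561×10^-10 F, the time constant is τ = RC = 4.948×10^-7 s, so t/τ = 0.7235 and e^(−t/τ) = 0.4851.
I_d = I_cond = (V₀/R) e^(−t/τ) = (0.03344)(0.4851) = 0.0162 A.

0.0162 A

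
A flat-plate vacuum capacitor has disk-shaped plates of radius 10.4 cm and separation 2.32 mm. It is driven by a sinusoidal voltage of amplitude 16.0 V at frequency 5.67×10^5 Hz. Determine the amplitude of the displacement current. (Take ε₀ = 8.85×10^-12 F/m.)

(dE/dt)_max = V₀ω/d = 2.457×10^10 V/(m·s); ω = 2πf = 3.563×10^6 rad/s.
I_d,max = ε₀ A (dE/dt)_max = (8.85×10^-12)(0.03398)(2.457×10^10) = 7.39×10^-3 A.

7.39×10^-3 A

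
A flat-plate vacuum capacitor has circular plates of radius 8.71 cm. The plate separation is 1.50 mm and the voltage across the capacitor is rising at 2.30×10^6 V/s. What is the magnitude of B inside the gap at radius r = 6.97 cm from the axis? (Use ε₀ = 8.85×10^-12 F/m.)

dE/dt = (dV/dt)/d = 1.533×10^9 V/(m·s); I_d = ε₀(πR²)(dE/dt) = (8.85×10^-12)(0.02383)(1.533×10^9) = 3.233×10^-4 A.
For r < R the Ampère–Maxwell law gives B(2πr) = μ₀ I_d (r²/R²), so B = μ₀ I_d r/(2πR²) = (4π×10^-7)(3.233×10^-4)(0.0697)/(2π·0.0871²) = 5.94×10^-10 T.

5.94×10^-10 T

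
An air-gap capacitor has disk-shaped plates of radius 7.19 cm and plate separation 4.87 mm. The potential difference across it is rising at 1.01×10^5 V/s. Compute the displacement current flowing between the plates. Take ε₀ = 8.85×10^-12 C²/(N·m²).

2.98×10^-6 A

C = ε₀A/d = (8.85×10^-12)(0.01624)/(4.87×10^-3) = 2.951×10^-11 F.
I_d = C dV/dt = (2.951×10^-11)(1.01×10^5) = 2.98×10^-6 A.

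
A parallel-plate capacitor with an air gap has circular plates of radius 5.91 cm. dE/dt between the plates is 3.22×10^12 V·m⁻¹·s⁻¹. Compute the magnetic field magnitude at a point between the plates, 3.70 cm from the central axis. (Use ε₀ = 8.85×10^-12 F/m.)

6.62×10^-7 T

Total displacement current: I_d = ε₀(πR²)(dE/dt) = (8.85×10^-12)(0.01097)(3.22×10^12) = 0.3126 A.
∮B·dl = μ₀ I_d,enc with I_d,enc = I_d r²/R² = 0.1225 A; so B = μ₀ I_d,enc/(2πr) = 6.62×10^-7 T.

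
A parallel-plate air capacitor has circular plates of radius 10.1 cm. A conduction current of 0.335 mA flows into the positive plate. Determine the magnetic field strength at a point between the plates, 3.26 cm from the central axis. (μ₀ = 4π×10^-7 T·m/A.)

No conduction current crosses the gap, so I_d there equals the 3.35×10^-4 A in the leads.
∮B·dl = μ₀ I_d,enc with I_d,enc = I_d r²/R² = 3.490×10^-5 A; so B = μ₀ I_d,enc/(2πr) = 2.14×10^-10 T.

2.14×10^-10 T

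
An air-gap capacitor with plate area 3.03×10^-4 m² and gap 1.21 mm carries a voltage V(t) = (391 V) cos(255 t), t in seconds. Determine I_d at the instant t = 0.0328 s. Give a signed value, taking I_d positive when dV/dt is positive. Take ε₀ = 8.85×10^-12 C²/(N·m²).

-1.93×10^-7 A

C = ε₀A/d = (8.85×10^-12)(3.03×10^-4)/(1.21×10^-3) = 2.216×10^-12 F. dV/dt = V₀ω·−sin(ωt); at ωt = 8.364 rad this factor is -0.8727.
I_d = C dV/dt = (2.216×10^-12)(391)(255)(-0.8727) = -1.93×10^-7 A.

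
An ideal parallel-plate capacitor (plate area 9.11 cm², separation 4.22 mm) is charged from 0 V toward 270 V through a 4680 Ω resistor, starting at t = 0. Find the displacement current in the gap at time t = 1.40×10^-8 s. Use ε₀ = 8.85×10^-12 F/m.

0.0121 A

With C = ε₀A/d = (8.85×10^-12)(9.11×10^-4)/(4.22×10^-3) = 1.911×10^-12 F, the time constant is τ = RC = 8.943×10^-9 s, so t/τ = 1.565 and e^(−t/τ) = 0.2091.
I_d = I_cond = (V₀/R) e^(−t/τ) = (0.05769)(0.2091) = 0.0121 A.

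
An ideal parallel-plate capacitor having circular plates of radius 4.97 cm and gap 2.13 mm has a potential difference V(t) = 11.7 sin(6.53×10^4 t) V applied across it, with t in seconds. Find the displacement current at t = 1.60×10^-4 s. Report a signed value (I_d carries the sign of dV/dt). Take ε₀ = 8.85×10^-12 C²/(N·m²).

dV/dt = (11.7)(6.53×10^4)·cos(10.448) = -3.978×10^5 V/s.
I_d = C dV/dt with C = ε₀A/d = (8.85×10^-12)(7.760×10^-3)/(2.13×10^-3) = 3.224×10^-11 F, so I_d = (3.224×10^-11)(-3.978×10^5) = -1.28×10^-5 A.

-1.28×10^-5 A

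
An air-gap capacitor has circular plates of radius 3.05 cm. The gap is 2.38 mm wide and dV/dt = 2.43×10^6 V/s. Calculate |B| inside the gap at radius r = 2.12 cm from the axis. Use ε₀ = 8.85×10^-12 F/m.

1.20×10^-10 T

dE/dt = (dV/dt)/d = 1.021×10^9 V/(m·s); I_d = ε₀(πR²)(dE/dt) = (8.85×10^-12)(2.922×10^-3)(1.021×10^9) = 2.640×10^-5 A.
An Ampèrian loop of radius r encloses a fraction (r/R)² of I_d. Then B·2πr = μ₀ I_d (r/R)², giving B = μ₀ I_d r/(2πR²) = 1.20×10^-10 T.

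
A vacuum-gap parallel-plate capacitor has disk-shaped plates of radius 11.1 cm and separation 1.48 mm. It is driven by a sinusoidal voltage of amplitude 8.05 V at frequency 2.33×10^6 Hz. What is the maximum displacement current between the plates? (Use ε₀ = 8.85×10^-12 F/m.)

0.0273 A

The displacement current equals the conduction current C dV/dt, which peaks at C V₀ ω.
With C = ε₀A/d = (8.85×10^-12)(0.03871)/(1.48×10^-3) = 2.315×10^-10 F and ω = 2πf = 1.464×10^7 rad/s, I_d,max = (2.315×10^-10)(8.05)(1.464×10^7) = 0.0273 A.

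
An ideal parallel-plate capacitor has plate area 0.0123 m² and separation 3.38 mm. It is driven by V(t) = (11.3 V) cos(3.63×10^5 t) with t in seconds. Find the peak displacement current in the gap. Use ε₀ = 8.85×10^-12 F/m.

(dE/dt)_max = V₀ω/d = 1.214×10^9 V/(m·s); ω = 3.63×10^5 rad/s.
I_d,max = ε₀ A (dE/dt)_max = (8.85×10^-12)(0.0123)(1.214×10^9) = 1.32×10^-4 A.

1.32×10^-4 A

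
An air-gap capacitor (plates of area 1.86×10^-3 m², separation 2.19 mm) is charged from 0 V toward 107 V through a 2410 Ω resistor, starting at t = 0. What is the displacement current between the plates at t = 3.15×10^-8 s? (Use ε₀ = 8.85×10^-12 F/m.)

7.80×10^-3 A

C = ε₀A/d = (8.85×10^-12)(1.86×10^-3)/(2.19×10^-3) = 7.516×10^-12 F and τ = RC = 1.811×10^-8 s. I_d in the gap equals the RC charging current.
I_d(t) = (V₀/R) e^(−t/τ) = 0.04440 · e^(−1.739) = 7.80×10^-3 A.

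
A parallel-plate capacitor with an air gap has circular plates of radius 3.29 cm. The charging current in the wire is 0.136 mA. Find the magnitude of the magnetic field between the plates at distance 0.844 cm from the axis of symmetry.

By continuity the displacement current in the gap matches the conduction current: I_d = 1.36×10^-4 A.
An Ampèrian loop of radius r encloses a fraction (r/R)² of I_d. Then B·2πr = μ₀ I_d (r/R)², giving B = μ₀ I_d r/(2πR²) = 2.12×10^-10 T.

2.12×10^-10 T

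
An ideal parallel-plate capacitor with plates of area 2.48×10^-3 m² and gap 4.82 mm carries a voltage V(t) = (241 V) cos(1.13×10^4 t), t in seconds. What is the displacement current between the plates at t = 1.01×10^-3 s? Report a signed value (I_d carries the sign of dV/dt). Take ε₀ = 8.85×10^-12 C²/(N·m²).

C = ε₀A/d = (8.85×10^-12)(2.48×10^-3)/(4.82×10^-3) = 4.554×10^-12 F. dV/dt = V₀ω·−sin(ωt); at ωt = 11.413 rad this factor is 0.9141.
I_d = C dV/dt = (4.554×10^-12)(241)(1.13×10^4)(0.9141) = 1.13×10^-5 A.

1.13×10^-5 A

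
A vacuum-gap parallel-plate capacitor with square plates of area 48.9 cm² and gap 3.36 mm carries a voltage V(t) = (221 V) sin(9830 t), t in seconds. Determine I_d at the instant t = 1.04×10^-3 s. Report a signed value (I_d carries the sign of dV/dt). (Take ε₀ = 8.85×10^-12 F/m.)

-1.95×10^-5 A

dE/dt = (V₀ω/d)·cos(ωt) with ωt = 10.2232 rad: (221)(9830)(-0.6978)/(3.36×10^-3) = -4.512×10^8 V/(m·s).
I_d = ε₀ A dE/dt = (8.85×10^-12)(4.89×10^-3)(-4.512×10^8) = -1.95×10^-5 A.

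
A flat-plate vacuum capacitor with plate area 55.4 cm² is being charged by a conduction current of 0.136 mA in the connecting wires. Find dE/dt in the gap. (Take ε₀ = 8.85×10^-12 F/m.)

2.77×10^9 V/(m·s)

Charge continuity gives I_d = I = 1.36×10^-4 A between the plates.
Then dE/dt = I_d/(ε₀A) = 2.77×10^9 V/(m·s).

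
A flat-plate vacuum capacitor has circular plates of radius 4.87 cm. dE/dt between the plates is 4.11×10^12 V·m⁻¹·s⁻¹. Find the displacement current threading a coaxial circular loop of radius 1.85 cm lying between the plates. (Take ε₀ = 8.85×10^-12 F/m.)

0.0391 A

Total displacement current: I_d = ε₀(πR²)(dE/dt) = (8.85×10^-12)(7.451×10^-3)(4.11×10^12) = 0.2710 A.
Since J_d is uniform, the enclosed fraction is (r/R)² = 0.1443, giving I_d,enc = 0.0391 A.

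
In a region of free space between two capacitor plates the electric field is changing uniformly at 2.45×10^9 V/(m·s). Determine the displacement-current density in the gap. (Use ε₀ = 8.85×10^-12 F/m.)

0.0217 A/m²

J_d = ε₀ dE/dt = (8.85×10^-12)(2.45×10^9) = 0.0217 A/m².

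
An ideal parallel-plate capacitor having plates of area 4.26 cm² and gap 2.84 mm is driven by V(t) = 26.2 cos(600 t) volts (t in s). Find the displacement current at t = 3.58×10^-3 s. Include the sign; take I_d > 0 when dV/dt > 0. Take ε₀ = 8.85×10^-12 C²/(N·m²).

-1.75×10^-8 A

dV/dt = (26.2)(600)·−sin(2.148) = -1.317×10^4 V/s.
I_d = C dV/dt with C = ε₀A/d = (8.85×10^-12)(4.26×10^-4)/(2.84×10^-3) = 1.328×10^-12 F, so I_d = (1.328×10^-12)(-1.317×10^4) = -1.75×10^-8 A.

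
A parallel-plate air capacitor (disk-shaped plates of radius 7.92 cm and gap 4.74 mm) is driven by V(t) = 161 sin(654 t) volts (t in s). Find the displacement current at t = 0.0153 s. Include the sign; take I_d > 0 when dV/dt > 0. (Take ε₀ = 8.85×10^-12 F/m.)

-3.24×10^-6 A

dV/dt = (161)(654)·cos(10.0062) = -8.799×10^4 V/s.
I_d = C dV/dt with C = ε₀A/d = (8.85×10^-12)(0.01971)/(4.74×10^-3) = 3.680×10^-11 F, so I_d = (3.680×10^-11)(-8.799×10^4) = -3.24×10^-6 A.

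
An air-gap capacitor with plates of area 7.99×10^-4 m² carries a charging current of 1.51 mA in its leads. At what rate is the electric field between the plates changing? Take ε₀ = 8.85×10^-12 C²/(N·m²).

2.14×10^11 V/(m·s)

Charge continuity gives I_d = I = 1.51×10^-3 A between the plates.
Then dE/dt = I_d/(ε₀A) = 2.14×10^11 V/(m·s).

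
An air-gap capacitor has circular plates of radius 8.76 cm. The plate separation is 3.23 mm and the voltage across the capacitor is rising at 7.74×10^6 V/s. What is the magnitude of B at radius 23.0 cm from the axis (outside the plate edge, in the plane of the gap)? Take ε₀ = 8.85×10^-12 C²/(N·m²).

I_d = C dV/dt with C = ε₀πR²/d = 6.606×10^-11 F, so I_d = (6.606×10^-11)(7.74×10^6) = 5.113×10^-4 A.
Outside the plates the loop encloses all of I_d, so B·2πr = μ₀ I_d and B = 4.45×10^-10 T.

4.45×10^-10 T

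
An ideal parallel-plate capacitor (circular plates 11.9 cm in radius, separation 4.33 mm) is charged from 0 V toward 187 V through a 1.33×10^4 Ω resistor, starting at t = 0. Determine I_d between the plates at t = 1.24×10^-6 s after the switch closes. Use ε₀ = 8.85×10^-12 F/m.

5.04×10^-3 A

With C = ε₀A/d = (8.85×10^-12)(0.04449)/(4.33×10^-3) = 9.093×10^-11 F, the time constant is τ = RC = 1.209×10^-6 s, so t/τ = 1.026 and e^(−t/τ) = 0.3584.
I_d = I_cond = (V₀/R) e^(−t/τ) = (0.01406)(0.3584) = 5.04×10^-3 A.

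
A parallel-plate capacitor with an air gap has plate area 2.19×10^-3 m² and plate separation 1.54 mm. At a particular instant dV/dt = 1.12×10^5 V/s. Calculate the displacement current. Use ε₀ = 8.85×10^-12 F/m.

C = ε₀A/d = (8.85×10^-12)(2.19×10^-3)/(1.54×10^-3) = 1.259×10^-11 F.
I_d = C dV/dt = (1.259×10^-11)(1.12×10^5) = 1.41×10^-6 A.

1.41×10^-6 A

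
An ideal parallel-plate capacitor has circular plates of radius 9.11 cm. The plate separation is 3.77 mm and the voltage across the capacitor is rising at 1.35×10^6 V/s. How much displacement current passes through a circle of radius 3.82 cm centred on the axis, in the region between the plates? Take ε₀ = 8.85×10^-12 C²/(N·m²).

With E = V/d, dE/dt = 3.581×10^8 V/(m·s) and πR² = 0.02607 m², giving I_d = ε₀ πR² dE/dt = 8.262×10^-5 A.
The field is uniform, so I_d,enc = I_d (r/R)² = (8.262×10^-5)(3.82/9.11)² = 1.45×10^-5 A.

1.45×10^-5 A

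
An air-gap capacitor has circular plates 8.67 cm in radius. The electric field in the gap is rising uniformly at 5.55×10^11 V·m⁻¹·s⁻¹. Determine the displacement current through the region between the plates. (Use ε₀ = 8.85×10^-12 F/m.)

With a uniform field, Φ_E = EA, so I_d = ε₀ A dE/dt = 0.116 A.

0.116 A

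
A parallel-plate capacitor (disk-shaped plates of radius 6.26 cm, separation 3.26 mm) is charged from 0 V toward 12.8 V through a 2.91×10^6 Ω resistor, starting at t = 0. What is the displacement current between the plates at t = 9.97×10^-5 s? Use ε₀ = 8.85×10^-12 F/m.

C = ε₀A/d = (8.85×10^-12)(0.01231)/(3.26×10^-3) = 3.342×10^-11 F and τ = RC = 9.725×10^-5 s. I_d in the gap equals the RC charging current.
I_d(t) = (V₀/R) e^(−t/τ) = 4.399×10^-6 · e^(−1.025) = 1.58×10^-6 A.

1.58×10^-6 A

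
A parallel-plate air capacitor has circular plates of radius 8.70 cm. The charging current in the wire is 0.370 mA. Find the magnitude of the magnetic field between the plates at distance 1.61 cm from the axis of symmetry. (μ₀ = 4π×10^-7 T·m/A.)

Between the plates the displacement current equals the wire current: I_d = 0.370 mA = 3.70×10^-4 A.
For r < R the Ampère–Maxwell law gives B(2πr) = μ₀ I_d (r²/R²), so B = μ₀ I_d r/(2πR²) = (4π×10^-7)(3.70×10^-4)(0.0161)/(2π·0.0870²) = 1.57×10^-10 T.

1.57×10^-10 T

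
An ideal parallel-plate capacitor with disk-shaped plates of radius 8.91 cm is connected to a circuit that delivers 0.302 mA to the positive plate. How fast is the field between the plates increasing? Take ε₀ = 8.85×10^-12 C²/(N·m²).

The displacement current between the plates equals the conduction current, I_d = 0.302 mA.
Then dE/dt = I_d/(ε₀A) = 1.37×10^9 V/(m·s).

1.37×10^9 V/(m·s)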